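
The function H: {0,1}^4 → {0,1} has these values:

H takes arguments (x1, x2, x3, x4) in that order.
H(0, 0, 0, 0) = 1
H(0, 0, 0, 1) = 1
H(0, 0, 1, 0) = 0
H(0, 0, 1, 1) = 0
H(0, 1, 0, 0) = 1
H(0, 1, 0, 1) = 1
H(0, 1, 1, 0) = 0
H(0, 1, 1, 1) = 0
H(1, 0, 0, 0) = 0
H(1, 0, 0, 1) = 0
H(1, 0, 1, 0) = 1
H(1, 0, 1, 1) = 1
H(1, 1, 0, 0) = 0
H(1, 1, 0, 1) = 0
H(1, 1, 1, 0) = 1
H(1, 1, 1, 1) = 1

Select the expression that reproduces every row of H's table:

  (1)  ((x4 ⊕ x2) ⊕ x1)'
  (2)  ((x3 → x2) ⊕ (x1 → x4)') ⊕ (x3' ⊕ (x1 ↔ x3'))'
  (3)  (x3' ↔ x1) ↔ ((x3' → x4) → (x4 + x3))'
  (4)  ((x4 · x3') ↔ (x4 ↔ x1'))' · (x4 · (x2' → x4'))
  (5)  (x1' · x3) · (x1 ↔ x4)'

3

(1): at (0,0,0,1) it gives 0, but H = 1 — eliminated.
(2): at (0,1,1,0) it gives 1, but H = 0 — eliminated.
(4): at (0,0,0,0) it gives 0, but H = 1 — eliminated.
(5): at (0,0,0,0) it gives 0, but H = 1 — eliminated.
That leaves (3). Evaluating it on every row reproduces the table of H exactly.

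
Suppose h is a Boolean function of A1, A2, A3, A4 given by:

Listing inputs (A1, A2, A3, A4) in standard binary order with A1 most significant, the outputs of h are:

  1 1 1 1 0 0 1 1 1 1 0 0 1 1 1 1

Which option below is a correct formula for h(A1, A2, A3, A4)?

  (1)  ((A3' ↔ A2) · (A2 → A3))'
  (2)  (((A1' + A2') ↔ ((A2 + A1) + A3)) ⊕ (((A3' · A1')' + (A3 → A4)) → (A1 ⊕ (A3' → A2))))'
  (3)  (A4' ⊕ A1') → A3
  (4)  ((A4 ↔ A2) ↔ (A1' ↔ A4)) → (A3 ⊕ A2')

4

(1) fails at (0,0,1,0): the formula yields 0, h is 1.
(2) fails at (0,1,0,0): the formula yields 1, h is 0.
(3) fails at (0,0,0,1): the formula yields 0, h is 1.
That leaves (4). Evaluating it on every row reproduces the table of h exactly.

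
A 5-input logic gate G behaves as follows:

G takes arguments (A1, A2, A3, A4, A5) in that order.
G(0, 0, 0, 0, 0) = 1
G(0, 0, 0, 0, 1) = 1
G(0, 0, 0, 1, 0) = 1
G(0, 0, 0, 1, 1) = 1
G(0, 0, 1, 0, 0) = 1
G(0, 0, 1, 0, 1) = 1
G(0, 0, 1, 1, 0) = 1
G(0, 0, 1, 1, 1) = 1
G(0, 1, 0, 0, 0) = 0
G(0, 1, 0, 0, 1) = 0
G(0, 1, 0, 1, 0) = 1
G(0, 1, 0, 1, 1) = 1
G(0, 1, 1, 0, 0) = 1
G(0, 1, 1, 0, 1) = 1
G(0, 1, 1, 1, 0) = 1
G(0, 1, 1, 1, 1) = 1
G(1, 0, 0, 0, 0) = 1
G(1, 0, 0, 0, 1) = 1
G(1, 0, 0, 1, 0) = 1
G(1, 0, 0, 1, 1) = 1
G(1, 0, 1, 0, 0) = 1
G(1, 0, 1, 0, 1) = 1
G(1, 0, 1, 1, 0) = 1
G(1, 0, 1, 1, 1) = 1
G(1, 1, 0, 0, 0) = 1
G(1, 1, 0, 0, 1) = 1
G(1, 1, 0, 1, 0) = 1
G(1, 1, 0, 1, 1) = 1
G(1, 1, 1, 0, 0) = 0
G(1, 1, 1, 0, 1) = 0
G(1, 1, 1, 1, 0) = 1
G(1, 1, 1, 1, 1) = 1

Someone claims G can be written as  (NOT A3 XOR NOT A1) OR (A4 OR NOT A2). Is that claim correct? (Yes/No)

Evaluate (NOT A3 XOR NOT A1) OR (A4 OR NOT A2) on each row and compare to G:
  A1=0, A2=0, A3=0, A4=0, A5=0: formula gives 1, G = 1 ✓
  A1=0, A2=0, A3=0, A4=0, A5=1: formula gives 1, G = 1 ✓
  A1=0, A2=0, A3=0, A4=1, A5=0: formula gives 1, G = 1 ✓
  A1=0, A2=0, A3=0, A4=1, A5=1: formula gives 1, G = 1 ✓
  … (the remaining 28 rows also agree.)
Every row agrees, so the formula is equivalent.

Yes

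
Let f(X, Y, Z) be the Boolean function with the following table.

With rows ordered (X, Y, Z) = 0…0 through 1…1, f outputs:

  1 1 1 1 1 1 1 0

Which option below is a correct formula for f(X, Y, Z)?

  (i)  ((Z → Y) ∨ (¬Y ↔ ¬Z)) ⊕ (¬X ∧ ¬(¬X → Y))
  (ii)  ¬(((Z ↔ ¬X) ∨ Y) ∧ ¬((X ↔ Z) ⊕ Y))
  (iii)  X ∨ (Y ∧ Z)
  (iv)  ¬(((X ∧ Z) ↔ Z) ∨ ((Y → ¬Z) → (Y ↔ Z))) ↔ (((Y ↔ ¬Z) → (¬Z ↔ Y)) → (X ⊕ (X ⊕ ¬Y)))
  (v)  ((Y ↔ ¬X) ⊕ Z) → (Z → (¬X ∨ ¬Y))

(i) fails at (0,0,0): the formula yields 0, f is 1.
(ii) fails at (0,0,1): the formula yields 0, f is 1.
(iii) fails at (0,0,0): the formula yields 0, f is 1.
(iv) fails at (0,0,0): the formula yields 0, f is 1.
(v) is the remaining candidate, and it agrees with f on all 8 inputs.

v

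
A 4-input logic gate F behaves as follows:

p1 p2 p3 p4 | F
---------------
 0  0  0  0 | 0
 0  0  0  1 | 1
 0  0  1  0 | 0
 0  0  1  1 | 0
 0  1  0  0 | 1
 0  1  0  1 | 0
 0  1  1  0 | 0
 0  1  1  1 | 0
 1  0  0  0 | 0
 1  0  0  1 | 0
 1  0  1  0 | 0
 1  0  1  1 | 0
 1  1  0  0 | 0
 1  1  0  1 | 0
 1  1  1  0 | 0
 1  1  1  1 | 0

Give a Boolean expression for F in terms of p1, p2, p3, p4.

F(p1, p2, p3, p4) = (((not p1 and not p2) and not p3) and p4) or (((not p1 and p2) and not p3) and not p4)

The 1-rows are (0,0,0,1), (0,1,0,0). Each contributes one minterm — ¬p1·¬p2·¬p3·p4; ¬p1·p2·¬p3·¬p4 — and their disjunction is a sum-of-products form of F.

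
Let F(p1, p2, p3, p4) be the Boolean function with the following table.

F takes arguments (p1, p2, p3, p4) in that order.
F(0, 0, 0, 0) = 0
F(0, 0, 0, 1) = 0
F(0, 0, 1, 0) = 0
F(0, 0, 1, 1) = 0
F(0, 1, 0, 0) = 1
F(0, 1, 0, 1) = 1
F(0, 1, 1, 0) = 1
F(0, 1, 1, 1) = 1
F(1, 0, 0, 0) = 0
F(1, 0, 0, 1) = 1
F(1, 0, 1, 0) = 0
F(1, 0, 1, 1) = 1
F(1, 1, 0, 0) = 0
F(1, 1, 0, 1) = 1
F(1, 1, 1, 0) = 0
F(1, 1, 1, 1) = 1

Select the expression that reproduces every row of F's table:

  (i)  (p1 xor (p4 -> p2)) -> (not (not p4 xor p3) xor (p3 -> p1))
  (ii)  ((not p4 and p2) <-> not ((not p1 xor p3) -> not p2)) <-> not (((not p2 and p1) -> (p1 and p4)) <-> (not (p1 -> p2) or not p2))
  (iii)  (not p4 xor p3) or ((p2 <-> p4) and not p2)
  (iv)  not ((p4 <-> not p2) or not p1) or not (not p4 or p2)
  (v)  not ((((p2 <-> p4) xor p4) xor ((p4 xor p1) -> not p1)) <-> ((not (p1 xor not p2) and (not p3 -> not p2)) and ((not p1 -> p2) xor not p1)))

v

(i) fails at (0,0,0,0): the formula yields 1, F is 0.
(ii) fails at (0,1,0,1): the formula yields 0, F is 1.
(iii) fails at (0,0,0,0): the formula yields 1, F is 0.
(iv) fails at (0,0,0,1): the formula yields 1, F is 0.
That leaves (v). Evaluating it on every row reproduces the table of F exactly.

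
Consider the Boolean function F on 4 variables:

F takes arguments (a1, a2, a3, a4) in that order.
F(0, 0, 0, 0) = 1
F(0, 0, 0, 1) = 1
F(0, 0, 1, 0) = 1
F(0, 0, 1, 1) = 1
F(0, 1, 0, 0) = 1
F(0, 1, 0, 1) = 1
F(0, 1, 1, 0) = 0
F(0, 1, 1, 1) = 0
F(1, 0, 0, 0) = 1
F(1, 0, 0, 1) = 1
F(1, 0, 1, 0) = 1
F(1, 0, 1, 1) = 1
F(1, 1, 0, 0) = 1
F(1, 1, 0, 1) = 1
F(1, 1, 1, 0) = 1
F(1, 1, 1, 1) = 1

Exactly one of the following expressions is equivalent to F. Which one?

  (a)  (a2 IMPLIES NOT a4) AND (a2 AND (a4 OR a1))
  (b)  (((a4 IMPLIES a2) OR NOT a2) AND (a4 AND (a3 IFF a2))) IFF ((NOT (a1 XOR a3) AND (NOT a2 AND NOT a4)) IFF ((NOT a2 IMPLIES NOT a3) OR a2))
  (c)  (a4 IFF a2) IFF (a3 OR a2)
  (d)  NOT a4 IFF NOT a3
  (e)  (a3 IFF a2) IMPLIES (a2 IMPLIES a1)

(a) fails at (0,0,0,0): the formula yields 0, F is 1.
(b) fails at (0,0,0,0): the formula yields 0, F is 1.
(c) fails at (0,0,0,0): the formula yields 0, F is 1.
(d) fails at (0,0,0,1): the formula yields 0, F is 1.
That leaves (e). Evaluating it on every row reproduces the table of F exactly.

e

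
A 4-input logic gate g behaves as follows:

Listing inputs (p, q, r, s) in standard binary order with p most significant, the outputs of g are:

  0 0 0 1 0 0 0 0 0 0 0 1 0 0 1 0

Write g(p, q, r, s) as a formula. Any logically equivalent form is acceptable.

The 1-rows are (0,0,1,1), (1,0,1,1), (1,1,1,0). Each contributes one minterm — ¬p·¬q·r·s; p·¬q·r·s; p·q·r·¬s — and their disjunction is a sum-of-products form of g.

g(p, q, r, s) = ((((¬p ∧ ¬q) ∧ r) ∧ s) ∨ (((p ∧ ¬q) ∧ r) ∧ s)) ∨ (((p ∧ q) ∧ r) ∧ ¬s)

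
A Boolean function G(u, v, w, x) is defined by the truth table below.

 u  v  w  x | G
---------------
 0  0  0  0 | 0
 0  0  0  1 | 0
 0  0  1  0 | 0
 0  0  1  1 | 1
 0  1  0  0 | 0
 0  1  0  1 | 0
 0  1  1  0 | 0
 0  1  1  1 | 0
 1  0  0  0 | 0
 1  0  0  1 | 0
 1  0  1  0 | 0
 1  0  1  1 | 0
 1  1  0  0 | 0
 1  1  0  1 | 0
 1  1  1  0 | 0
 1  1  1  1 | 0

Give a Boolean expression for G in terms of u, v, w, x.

G is 1 on exactly one input, (0,0,1,1), whose minterm is ¬u·¬v·w·x. So G is just that conjunction.

G(u, v, w, x) = ((u' · v') · w) · x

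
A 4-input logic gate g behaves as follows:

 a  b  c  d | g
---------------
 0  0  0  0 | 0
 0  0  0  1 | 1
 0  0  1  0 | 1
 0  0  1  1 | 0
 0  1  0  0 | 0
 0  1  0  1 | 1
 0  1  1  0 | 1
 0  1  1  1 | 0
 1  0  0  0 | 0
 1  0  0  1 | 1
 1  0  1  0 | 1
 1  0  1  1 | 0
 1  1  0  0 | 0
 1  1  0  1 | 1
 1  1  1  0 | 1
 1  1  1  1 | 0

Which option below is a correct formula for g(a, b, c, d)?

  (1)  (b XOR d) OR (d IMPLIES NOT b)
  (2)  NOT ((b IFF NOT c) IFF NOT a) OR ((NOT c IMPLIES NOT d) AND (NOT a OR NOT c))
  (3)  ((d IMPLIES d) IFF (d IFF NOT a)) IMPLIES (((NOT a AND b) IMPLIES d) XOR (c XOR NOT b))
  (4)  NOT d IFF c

(1): at (0,0,0,0) it gives 1, but g = 0 — eliminated.
(2): at (0,0,0,0) it gives 1, but g = 0 — eliminated.
(3): at (0,0,0,0) it gives 1, but g = 0 — eliminated.
Only (4) survives; checking it on all 16 rows confirms it matches g.

4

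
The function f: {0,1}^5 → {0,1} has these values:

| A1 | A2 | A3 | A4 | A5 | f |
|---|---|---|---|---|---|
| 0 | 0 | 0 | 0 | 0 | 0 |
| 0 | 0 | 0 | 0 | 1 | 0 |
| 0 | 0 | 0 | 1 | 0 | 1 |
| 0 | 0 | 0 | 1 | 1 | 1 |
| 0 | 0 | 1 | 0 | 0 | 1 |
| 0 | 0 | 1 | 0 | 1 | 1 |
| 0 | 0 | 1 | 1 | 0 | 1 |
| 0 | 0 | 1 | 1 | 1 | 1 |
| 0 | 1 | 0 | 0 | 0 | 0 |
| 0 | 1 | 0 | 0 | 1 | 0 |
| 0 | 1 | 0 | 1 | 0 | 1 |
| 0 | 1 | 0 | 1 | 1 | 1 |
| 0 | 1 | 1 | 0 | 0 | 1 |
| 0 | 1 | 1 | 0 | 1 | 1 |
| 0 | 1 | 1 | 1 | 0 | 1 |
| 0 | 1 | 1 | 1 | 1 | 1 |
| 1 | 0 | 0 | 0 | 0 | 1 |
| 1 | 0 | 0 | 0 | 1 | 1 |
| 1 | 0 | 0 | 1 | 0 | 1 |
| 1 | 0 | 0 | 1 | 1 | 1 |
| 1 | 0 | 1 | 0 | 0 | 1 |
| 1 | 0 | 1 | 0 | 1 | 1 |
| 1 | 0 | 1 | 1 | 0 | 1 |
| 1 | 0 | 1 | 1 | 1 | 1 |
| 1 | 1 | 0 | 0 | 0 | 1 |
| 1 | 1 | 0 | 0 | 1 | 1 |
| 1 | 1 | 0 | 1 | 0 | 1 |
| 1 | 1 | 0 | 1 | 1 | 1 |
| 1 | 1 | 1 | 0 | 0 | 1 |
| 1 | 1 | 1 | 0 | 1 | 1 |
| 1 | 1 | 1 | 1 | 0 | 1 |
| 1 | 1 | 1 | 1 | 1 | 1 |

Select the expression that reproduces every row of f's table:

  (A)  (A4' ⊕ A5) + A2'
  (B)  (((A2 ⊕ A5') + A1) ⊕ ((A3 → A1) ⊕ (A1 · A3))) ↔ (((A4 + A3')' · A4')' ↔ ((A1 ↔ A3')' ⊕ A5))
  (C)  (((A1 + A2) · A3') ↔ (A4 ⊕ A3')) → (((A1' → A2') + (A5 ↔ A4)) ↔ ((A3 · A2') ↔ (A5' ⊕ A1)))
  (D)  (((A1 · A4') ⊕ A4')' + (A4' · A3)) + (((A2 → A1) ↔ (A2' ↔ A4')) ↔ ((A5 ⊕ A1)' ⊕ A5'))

(A): at (0,0,0,0,0) it gives 1, but f = 0 — eliminated.
(B): at (0,0,0,1,0) it gives 0, but f = 1 — eliminated.
(C): at (0,0,0,0,0) it gives 1, but f = 0 — eliminated.
That leaves (D). Evaluating it on every row reproduces the table of f exactly.

D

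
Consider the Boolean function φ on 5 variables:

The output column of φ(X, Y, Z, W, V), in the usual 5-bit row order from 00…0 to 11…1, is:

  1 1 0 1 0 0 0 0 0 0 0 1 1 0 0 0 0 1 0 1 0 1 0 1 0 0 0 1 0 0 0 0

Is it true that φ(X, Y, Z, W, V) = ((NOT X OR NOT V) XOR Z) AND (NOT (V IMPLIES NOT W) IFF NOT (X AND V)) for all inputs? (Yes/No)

No

Evaluate ((NOT X OR NOT V) XOR Z) AND (NOT (V IMPLIES NOT W) IFF NOT (X AND V)) on each row and compare to φ:
  X=0, Y=0, Z=0, W=0, V=0: formula gives 0, but φ = 1 ✗
A single disagreement suffices: at (0,0,0,0,0) they differ, so the formula does not compute φ.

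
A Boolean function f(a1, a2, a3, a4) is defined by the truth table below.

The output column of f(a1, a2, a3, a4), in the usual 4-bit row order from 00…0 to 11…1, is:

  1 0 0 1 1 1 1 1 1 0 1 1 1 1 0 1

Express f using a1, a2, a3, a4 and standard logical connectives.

f(a1, a2, a3, a4) = ~((((((~a1 & ~a2) & ~a3) & a4) | (((~a1 & ~a2) & a3) & ~a4)) | (((a1 & ~a2) & ~a3) & a4)) | (((a1 & a2) & a3) & ~a4))

The 0-rows are (0,0,0,1), (0,0,1,0), (1,0,0,1), (1,1,1,0). Take each as a conjunction (¬a1·¬a2·¬a3·a4, ¬a1·¬a2·a3·¬a4, a1·¬a2·¬a3·a4, a1·a2·a3·¬a4), form their disjunction, and complement — that gives a formula that is 1 everywhere f is.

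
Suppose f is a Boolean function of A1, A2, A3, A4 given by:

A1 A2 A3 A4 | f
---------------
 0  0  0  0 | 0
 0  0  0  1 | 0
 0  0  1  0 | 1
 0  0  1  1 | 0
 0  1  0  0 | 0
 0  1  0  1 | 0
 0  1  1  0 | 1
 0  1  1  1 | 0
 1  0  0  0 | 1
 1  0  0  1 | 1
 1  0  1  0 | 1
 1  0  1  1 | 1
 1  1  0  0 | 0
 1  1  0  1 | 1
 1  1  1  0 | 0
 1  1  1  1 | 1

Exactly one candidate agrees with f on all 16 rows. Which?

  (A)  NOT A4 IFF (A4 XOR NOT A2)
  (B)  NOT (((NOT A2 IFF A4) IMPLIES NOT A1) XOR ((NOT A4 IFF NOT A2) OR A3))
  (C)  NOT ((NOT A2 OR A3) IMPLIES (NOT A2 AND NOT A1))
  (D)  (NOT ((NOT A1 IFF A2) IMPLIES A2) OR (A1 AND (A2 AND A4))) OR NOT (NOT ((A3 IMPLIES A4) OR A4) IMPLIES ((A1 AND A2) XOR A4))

D

(A) disagrees with f on (0,0,0,0) (formula → 1, table → 0); rule it out.
(B) disagrees with f on (0,0,0,0) (formula → 1, table → 0); rule it out.
(C) disagrees with f on (0,0,1,0) (formula → 0, table → 1); rule it out.
Only (D) survives; checking it on all 16 rows confirms it matches f.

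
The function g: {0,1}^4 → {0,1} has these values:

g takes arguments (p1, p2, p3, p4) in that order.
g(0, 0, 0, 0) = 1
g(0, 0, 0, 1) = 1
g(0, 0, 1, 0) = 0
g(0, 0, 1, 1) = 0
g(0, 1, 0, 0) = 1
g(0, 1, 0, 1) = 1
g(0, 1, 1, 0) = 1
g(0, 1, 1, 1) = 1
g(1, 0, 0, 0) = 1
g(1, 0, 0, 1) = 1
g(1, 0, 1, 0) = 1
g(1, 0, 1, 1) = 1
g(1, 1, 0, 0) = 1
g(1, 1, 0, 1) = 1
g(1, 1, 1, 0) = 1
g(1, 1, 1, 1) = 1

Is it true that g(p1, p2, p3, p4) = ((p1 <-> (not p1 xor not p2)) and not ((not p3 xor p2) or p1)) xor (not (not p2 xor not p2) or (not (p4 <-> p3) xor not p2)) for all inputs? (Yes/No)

Yes

Evaluate ((p1 <-> (not p1 xor not p2)) and not ((not p3 xor p2) or p1)) xor (not (not p2 xor not p2) or (not (p4 <-> p3) xor not p2)) on each row and compare to g:
  p1=0, p2=0, p3=0, p4=0: formula gives 1, g = 1 ✓
  p1=0, p2=0, p3=0, p4=1: formula gives 1, g = 1 ✓
  p1=0, p2=0, p3=1, p4=0: formula gives 0, g = 0 ✓
  p1=0, p2=0, p3=1, p4=1: formula gives 0, g = 0 ✓
  …and likewise for the remaining 12 rows.
All 16 rows match — the expression computes g exactly.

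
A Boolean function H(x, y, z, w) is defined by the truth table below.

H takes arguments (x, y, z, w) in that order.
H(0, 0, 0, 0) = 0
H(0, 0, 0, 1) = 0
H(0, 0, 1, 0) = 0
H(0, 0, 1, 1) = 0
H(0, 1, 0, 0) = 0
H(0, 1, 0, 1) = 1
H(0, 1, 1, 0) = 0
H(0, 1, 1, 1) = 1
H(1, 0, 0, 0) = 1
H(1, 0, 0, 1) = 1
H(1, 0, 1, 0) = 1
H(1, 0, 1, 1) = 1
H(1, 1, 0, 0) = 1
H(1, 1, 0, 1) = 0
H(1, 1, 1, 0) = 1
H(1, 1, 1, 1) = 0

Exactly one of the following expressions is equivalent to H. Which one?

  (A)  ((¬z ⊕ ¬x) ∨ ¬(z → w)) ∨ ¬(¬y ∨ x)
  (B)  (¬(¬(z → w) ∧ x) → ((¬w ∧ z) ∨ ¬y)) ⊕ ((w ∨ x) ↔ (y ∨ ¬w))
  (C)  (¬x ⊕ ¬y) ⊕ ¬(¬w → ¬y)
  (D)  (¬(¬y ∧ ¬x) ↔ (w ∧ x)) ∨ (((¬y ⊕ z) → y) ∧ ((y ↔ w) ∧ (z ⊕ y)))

(A) fails at (0,0,1,0): the formula yields 1, H is 0.
(B) fails at (0,0,0,0): the formula yields 1, H is 0.
(D) fails at (0,0,0,0): the formula yields 1, H is 0.
Only (C) survives; checking it on all 16 rows confirms it matches H.

C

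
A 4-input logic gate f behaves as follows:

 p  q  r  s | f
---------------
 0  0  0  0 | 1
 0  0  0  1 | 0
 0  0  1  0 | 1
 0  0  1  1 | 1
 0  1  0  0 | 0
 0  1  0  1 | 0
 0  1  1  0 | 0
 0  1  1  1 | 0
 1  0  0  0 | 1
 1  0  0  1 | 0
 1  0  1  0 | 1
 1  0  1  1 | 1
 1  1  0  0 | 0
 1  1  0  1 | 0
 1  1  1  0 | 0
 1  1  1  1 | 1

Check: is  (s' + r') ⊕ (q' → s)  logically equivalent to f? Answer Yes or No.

No

Evaluate (s' + r') ⊕ (q' → s) on each row and compare to f:
  p=0, q=0, r=0, s=0: formula gives 1, f = 1 ✓
  p=0, q=0, r=0, s=1: formula gives 0, f = 0 ✓
  p=0, q=0, r=1, s=0: formula gives 1, f = 1 ✓
  p=0, q=0, r=1, s=1: formula gives 1, f = 1 ✓
  …
  p=0, q=1, r=1, s=1: formula gives 1, but f = 0 ✗
A single disagreement suffices: at (0,1,1,1) they differ, so the formula does not compute f.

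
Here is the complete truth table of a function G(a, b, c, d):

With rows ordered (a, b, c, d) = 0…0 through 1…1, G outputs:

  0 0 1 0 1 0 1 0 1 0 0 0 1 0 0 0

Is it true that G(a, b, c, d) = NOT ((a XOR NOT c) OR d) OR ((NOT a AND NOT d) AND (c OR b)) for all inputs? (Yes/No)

Evaluate NOT ((a XOR NOT c) OR d) OR ((NOT a AND NOT d) AND (c OR b)) on each row and compare to G:
  a=0, b=0, c=0, d=0: formula gives 0, G = 0 ✓
  a=0, b=0, c=0, d=1: formula gives 0, G = 0 ✓
  a=0, b=0, c=1, d=0: formula gives 1, G = 1 ✓
  a=0, b=0, c=1, d=1: formula gives 0, G = 0 ✓
  … (the remaining 12 rows also agree.)
Every row agrees, so the formula is equivalent.

Yes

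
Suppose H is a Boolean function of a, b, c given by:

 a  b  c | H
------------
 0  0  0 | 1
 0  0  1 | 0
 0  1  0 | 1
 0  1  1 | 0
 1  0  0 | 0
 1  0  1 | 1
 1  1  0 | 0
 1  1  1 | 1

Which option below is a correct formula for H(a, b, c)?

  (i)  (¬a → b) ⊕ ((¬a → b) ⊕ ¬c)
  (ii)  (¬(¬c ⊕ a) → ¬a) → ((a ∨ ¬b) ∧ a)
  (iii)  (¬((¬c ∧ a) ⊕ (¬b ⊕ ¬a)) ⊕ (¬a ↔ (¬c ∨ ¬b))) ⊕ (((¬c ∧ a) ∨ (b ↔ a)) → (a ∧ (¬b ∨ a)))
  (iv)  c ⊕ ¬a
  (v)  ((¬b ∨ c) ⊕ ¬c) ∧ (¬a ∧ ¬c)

iv

(i) fails at (1,0,0): the formula yields 1, H is 0.
(ii) fails at (0,0,0): the formula yields 0, H is 1.
(iii) fails at (0,0,0): the formula yields 0, H is 1.
(v) fails at (0,0,0): the formula yields 0, H is 1.
That leaves (iv). Evaluating it on every row reproduces the table of H exactly.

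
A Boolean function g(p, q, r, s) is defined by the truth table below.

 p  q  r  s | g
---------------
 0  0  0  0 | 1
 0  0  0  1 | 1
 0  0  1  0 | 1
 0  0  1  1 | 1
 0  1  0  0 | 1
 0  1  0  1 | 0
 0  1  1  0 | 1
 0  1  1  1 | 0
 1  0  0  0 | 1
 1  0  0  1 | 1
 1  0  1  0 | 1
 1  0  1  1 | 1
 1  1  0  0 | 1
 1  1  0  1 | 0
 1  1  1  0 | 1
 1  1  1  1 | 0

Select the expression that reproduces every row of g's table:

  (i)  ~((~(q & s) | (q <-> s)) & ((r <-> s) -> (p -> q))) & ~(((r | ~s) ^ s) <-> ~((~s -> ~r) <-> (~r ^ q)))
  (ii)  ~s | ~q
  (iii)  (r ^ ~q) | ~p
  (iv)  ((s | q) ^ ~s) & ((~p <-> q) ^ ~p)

ii

(i) fails at (0,0,0,0): the formula yields 0, g is 1.
(iii) fails at (0,1,0,1): the formula yields 1, g is 0.
(iv) fails at (0,1,0,0): the formula yields 0, g is 1.
That leaves (ii). Evaluating it on every row reproduces the table of g exactly.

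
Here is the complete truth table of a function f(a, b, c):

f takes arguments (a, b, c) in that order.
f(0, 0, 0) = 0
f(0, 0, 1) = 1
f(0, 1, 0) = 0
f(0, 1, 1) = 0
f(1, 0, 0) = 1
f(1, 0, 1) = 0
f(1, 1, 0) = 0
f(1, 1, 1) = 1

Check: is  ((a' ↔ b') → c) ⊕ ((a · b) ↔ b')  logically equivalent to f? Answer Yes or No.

No

Check the formula against f row by row:
  a=0, b=0, c=0: formula gives 0, f = 0 ✓
  a=0, b=0, c=1: formula gives 1, f = 1 ✓
  a=0, b=1, c=0: formula gives 0, f = 0 ✓
  a=0, b=1, c=1: formula gives 0, f = 0 ✓
  a=1, b=0, c=0: formula gives 1, f = 1 ✓
  a=1, b=0, c=1: formula gives 1, but f = 0 ✗
Row (1,0,1) is a counterexample, so the formula is not equivalent to f.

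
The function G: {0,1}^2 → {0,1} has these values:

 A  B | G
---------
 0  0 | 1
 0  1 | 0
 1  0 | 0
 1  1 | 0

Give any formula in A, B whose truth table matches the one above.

The output is 1 only when every input is 0 — NOR of all inputs.

G(A, B) = (A + B)'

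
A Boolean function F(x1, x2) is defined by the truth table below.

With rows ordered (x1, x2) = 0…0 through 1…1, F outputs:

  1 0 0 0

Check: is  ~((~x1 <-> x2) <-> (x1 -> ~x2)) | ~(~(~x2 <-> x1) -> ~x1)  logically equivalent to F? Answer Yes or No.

No

Test each input against both F and the formula:
  x1=0, x2=0: formula gives 1, F = 1 ✓
  x1=0, x2=1: formula gives 0, F = 0 ✓
  x1=1, x2=0: formula gives 0, F = 0 ✓
  x1=1, x2=1: formula gives 1, but F = 0 ✗
Row (1,1) is a counterexample, so the formula is not equivalent to F.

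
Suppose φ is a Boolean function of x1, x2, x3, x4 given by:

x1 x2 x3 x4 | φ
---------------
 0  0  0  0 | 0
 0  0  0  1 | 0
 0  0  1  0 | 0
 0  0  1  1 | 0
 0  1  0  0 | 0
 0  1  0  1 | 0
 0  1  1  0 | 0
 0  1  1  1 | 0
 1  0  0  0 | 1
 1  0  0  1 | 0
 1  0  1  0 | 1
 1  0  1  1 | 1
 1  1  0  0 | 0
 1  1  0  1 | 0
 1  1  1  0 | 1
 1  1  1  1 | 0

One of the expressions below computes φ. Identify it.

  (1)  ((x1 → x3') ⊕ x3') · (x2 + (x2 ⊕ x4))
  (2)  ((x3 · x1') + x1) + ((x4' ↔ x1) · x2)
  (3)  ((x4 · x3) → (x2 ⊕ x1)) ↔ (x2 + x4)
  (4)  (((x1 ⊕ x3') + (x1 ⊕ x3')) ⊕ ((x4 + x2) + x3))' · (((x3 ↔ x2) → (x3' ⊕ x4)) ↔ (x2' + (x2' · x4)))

4

(1) disagrees with φ on (0,0,1,1) (formula → 1, table → 0); rule it out.
(2) disagrees with φ on (0,0,1,0) (formula → 1, table → 0); rule it out.
(3) disagrees with φ on (0,0,0,1) (formula → 1, table → 0); rule it out.
That leaves (4). Evaluating it on every row reproduces the table of φ exactly.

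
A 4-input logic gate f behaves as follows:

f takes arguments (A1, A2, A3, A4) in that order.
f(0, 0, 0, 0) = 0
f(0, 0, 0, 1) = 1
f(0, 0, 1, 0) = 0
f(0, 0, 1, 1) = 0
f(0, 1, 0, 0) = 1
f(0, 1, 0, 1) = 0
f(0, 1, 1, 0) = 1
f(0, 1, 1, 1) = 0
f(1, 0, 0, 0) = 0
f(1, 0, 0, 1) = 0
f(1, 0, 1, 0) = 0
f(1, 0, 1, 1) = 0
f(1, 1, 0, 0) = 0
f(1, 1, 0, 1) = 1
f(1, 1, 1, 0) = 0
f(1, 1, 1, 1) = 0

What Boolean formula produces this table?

f(A1, A2, A3, A4) = (((((¬A1 ∧ ¬A2) ∧ ¬A3) ∧ A4) ∨ (((¬A1 ∧ A2) ∧ ¬A3) ∧ ¬A4)) ∨ (((¬A1 ∧ A2) ∧ A3) ∧ ¬A4)) ∨ (((A1 ∧ A2) ∧ ¬A3) ∧ A4)

f=1 on 4 inputs: (0,0,0,1), (0,1,0,0), (0,1,1,0), (1,1,0,1). Reading each as a conjunction of literals (¬A1·¬A2·¬A3·A4, ¬A1·A2·¬A3·¬A4, ¬A1·A2·A3·¬A4, A1·A2·¬A3·A4) and taking the OR gives the canonical DNF.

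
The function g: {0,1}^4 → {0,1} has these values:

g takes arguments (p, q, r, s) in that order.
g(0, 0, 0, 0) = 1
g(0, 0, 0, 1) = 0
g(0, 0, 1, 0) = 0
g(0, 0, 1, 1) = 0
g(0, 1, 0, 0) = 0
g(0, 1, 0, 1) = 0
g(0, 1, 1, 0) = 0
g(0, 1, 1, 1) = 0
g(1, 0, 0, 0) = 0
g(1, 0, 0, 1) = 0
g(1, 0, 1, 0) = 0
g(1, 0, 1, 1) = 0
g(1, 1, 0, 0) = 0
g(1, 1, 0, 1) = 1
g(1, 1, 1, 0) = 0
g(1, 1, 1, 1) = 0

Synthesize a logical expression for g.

g=1 on 2 inputs: (0,0,0,0), (1,1,0,1). Reading each as a conjunction of literals (¬p·¬q·¬r·¬s, p·q·¬r·s) and taking the OR gives the canonical DNF.

g(p, q, r, s) = (((¬p ∧ ¬q) ∧ ¬r) ∧ ¬s) ∨ (((p ∧ q) ∧ ¬r) ∧ s)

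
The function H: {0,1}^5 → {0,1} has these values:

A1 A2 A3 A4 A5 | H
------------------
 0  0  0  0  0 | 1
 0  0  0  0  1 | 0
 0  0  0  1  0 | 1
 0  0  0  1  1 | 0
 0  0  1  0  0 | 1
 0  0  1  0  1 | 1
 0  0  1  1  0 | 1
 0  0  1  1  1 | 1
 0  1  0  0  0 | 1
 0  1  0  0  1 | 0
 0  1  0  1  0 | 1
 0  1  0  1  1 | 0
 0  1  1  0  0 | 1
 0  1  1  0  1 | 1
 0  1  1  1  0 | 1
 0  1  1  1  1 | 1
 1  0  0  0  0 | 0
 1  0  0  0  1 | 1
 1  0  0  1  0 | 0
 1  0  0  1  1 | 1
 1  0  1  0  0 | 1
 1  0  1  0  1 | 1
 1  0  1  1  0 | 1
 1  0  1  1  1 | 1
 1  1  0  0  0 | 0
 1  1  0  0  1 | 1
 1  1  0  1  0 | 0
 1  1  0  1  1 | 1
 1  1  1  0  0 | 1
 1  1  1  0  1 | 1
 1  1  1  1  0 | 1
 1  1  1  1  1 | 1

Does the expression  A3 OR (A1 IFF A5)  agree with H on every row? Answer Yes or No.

Yes

Check the formula against H row by row:
  A1=0, A2=0, A3=0, A4=0, A5=0: formula gives 1, H = 1 ✓
  A1=0, A2=0, A3=0, A4=0, A5=1: formula gives 0, H = 0 ✓
  A1=0, A2=0, A3=0, A4=1, A5=0: formula gives 1, H = 1 ✓
  A1=0, A2=0, A3=0, A4=1, A5=1: formula gives 0, H = 0 ✓
  … (the remaining 28 rows also agree.)
Every row agrees, so the formula is equivalent.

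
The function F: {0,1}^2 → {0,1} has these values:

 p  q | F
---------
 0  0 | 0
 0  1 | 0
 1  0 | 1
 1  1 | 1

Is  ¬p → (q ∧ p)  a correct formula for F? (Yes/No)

Check the formula against F row by row:
  p=0, q=0: formula gives 0, F = 0 ✓
  p=0, q=1: formula gives 0, F = 0 ✓
  p=1, q=0: formula gives 1, F = 1 ✓
  p=1, q=1: formula gives 1, F = 1 ✓
All 4 rows match — the expression computes F exactly.

Yes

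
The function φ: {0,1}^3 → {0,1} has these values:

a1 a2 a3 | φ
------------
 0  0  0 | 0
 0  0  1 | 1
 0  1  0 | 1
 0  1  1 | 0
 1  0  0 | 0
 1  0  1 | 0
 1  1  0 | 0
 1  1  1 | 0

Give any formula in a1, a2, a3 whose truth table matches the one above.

φ=1 on 2 inputs: (0,0,1), (0,1,0). Reading each as a conjunction of literals (¬a1·¬a2·a3, ¬a1·a2·¬a3) and taking the OR gives the canonical DNF.

φ(a1, a2, a3) = ((¬a1 ∧ ¬a2) ∧ a3) ∨ ((¬a1 ∧ a2) ∧ ¬a3)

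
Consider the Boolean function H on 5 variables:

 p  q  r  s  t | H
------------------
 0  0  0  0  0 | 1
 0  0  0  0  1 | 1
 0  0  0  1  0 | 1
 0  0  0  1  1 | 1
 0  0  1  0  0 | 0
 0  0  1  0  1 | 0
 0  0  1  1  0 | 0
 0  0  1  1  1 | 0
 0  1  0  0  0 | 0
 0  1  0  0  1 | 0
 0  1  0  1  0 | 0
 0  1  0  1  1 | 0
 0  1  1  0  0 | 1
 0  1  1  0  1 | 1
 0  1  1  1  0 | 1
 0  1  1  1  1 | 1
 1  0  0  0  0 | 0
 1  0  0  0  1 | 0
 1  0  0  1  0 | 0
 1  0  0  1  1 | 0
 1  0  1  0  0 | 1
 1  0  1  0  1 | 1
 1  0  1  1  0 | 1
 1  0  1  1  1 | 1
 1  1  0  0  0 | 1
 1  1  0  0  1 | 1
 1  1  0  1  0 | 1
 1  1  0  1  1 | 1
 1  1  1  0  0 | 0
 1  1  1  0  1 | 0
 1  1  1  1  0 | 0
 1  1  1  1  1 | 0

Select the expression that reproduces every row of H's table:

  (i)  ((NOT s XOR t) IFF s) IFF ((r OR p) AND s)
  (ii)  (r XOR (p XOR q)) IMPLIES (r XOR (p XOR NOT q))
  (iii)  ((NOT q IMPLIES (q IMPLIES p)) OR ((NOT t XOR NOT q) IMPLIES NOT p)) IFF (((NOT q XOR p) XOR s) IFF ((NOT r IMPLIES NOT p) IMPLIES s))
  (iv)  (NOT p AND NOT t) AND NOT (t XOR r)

(i) fails at (0,0,0,0,1): the formula yields 0, H is 1.
(iii) fails at (0,0,0,0,0): the formula yields 0, H is 1.
(iv) fails at (0,0,0,0,1): the formula yields 0, H is 1.
That leaves (ii). Evaluating it on every row reproduces the table of H exactly.

ii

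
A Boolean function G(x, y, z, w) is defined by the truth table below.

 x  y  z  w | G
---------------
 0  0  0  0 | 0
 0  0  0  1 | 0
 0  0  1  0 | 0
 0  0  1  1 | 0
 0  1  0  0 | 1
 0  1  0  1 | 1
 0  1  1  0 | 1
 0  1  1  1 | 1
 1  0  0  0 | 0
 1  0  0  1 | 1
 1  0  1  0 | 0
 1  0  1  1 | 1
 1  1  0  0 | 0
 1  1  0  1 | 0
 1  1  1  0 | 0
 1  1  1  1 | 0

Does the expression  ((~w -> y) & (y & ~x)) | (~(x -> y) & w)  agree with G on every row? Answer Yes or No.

Yes

Evaluate ((~w -> y) & (y & ~x)) | (~(x -> y) & w) on each row and compare to G:
  x=0, y=0, z=0, w=0: formula gives 0, G = 0 ✓
  x=0, y=0, z=0, w=1: formula gives 0, G = 0 ✓
  x=0, y=0, z=1, w=0: formula gives 0, G = 0 ✓
  x=0, y=0, z=1, w=1: formula gives 0, G = 0 ✓
  … (the remaining 12 rows also agree.)
All 16 rows match — the expression computes G exactly.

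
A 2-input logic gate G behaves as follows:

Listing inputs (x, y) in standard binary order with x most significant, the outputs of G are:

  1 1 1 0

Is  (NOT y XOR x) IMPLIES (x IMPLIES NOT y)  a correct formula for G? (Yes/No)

Yes

Evaluate (NOT y XOR x) IMPLIES (x IMPLIES NOT y) on each row and compare to G:
  x=0, y=0: formula gives 1, G = 1 ✓
  x=0, y=1: formula gives 1, G = 1 ✓
  x=1, y=0: formula gives 1, G = 1 ✓
  x=1, y=1: formula gives 0, G = 0 ✓
All 4 rows match — the expression computes G exactly.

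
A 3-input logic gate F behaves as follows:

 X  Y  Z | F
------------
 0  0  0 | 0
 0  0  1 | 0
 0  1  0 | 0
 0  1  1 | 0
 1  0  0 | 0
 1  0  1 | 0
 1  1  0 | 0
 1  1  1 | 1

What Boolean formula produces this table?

The output is 1 only when every input is 1 — the AND of all inputs.

F(X, Y, Z) = (X & Y) & Z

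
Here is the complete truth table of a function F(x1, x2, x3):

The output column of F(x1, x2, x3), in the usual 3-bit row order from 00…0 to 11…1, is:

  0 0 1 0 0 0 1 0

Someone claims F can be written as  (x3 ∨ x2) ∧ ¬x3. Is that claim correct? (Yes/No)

Yes

Check the formula against F row by row:
  x1=0, x2=0, x3=0: formula gives 0, F = 0 ✓
  x1=0, x2=0, x3=1: formula gives 0, F = 0 ✓
  x1=0, x2=1, x3=0: formula gives 1, F = 1 ✓
  x1=0, x2=1, x3=1: formula gives 0, F = 0 ✓
  x1=1, x2=0, x3=0: formula gives 0, F = 0 ✓
  …and likewise for the remaining 3 rows.
No disagreement on any input; they are logically equivalent.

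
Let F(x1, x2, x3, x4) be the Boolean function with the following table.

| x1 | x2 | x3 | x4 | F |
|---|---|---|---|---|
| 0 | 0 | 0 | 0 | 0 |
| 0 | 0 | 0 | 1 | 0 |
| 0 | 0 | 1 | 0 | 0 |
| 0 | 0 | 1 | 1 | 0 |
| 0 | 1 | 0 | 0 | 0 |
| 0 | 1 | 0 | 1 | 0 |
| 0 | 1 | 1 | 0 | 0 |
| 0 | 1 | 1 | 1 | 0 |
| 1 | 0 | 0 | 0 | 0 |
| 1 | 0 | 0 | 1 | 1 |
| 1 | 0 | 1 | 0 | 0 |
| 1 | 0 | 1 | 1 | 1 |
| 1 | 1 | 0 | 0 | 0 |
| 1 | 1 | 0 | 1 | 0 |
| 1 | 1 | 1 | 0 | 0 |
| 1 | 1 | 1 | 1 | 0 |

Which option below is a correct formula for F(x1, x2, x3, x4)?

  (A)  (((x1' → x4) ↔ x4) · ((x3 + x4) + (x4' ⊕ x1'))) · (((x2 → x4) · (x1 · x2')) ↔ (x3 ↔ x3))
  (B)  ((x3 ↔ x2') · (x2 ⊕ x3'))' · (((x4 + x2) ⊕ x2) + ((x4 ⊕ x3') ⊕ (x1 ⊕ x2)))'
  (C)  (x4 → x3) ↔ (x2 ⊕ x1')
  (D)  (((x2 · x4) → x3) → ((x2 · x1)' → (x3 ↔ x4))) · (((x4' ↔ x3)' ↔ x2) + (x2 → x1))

(B) disagrees with F on (0,0,1,0) (formula → 1, table → 0); rule it out.
(C) disagrees with F on (0,0,0,0) (formula → 1, table → 0); rule it out.
(D) disagrees with F on (0,0,0,0) (formula → 1, table → 0); rule it out.
Only (A) survives; checking it on all 16 rows confirms it matches F.

A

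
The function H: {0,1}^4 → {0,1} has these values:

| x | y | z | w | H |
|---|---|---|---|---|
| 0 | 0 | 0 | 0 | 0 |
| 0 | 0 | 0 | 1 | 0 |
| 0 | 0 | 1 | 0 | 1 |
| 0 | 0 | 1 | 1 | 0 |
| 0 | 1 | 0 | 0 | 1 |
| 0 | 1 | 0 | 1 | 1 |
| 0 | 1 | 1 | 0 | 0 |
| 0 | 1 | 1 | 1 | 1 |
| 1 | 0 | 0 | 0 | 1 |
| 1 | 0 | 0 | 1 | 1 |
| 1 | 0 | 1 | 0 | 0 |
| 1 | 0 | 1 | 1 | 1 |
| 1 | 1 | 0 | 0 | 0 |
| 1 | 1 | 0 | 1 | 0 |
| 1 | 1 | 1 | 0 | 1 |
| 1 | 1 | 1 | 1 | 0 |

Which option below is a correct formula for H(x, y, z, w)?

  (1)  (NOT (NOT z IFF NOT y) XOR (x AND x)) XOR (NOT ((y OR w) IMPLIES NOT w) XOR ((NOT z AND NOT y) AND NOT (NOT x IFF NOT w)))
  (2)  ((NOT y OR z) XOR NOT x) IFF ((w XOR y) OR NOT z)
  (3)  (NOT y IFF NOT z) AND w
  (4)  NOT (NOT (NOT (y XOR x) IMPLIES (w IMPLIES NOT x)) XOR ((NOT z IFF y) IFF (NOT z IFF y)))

(1): at (0,1,0,1) it gives 0, but H = 1 — eliminated.
(3): at (0,0,0,1) it gives 1, but H = 0 — eliminated.
(4): at (0,0,1,0) it gives 0, but H = 1 — eliminated.
That leaves (2). Evaluating it on every row reproduces the table of H exactly.

2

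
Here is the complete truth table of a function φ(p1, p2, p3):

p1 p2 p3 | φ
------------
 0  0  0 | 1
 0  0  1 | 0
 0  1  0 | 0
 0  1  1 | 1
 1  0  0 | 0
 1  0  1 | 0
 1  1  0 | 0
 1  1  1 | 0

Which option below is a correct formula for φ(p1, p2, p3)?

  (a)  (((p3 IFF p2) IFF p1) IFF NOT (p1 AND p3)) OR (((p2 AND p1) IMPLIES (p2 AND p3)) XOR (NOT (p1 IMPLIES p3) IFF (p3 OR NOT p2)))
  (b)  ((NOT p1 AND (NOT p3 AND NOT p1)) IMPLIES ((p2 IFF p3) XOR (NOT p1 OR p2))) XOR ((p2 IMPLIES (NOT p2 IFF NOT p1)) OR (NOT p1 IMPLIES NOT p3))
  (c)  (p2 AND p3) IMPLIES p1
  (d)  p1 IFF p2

b

(a) fails at (0,0,1): the formula yields 1, φ is 0.
(c) fails at (0,0,1): the formula yields 1, φ is 0.
(d) fails at (0,0,1): the formula yields 1, φ is 0.
That leaves (b). Evaluating it on every row reproduces the table of φ exactly.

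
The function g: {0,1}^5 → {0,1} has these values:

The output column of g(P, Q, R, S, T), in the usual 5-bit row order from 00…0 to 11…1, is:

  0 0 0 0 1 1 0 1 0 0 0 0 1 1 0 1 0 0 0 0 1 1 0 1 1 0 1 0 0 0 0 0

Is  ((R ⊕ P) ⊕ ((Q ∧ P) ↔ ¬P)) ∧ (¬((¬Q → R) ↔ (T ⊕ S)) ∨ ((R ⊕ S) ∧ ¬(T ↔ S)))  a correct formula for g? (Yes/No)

No

Test each input against both g and the formula:
  P=0, Q=0, R=0, S=0, T=0: formula gives 0, g = 0 ✓
  P=0, Q=0, R=0, S=0, T=1: formula gives 0, g = 0 ✓
  P=0, Q=0, R=0, S=1, T=0: formula gives 0, g = 0 ✓
  P=0, Q=0, R=0, S=1, T=1: formula gives 0, g = 0 ✓
  …
  P=1, Q=1, R=0, S=1, T=1: formula gives 1, but g = 0 ✗
A single disagreement suffices: at (1,1,0,1,1) they differ, so the formula does not compute g.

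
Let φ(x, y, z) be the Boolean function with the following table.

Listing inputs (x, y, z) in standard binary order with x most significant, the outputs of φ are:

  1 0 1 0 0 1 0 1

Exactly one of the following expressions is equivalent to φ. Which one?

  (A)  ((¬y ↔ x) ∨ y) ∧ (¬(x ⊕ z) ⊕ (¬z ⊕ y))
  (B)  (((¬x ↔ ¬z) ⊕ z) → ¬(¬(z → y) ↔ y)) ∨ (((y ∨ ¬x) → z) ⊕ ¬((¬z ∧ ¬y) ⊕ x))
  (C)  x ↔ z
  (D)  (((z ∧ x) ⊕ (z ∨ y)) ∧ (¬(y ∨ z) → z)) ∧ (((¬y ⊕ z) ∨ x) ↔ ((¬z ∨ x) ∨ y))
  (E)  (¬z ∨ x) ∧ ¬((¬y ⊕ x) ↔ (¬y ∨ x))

(A) fails at (0,0,0): the formula yields 0, φ is 1.
(B) fails at (0,0,0): the formula yields 0, φ is 1.
(D) fails at (0,0,0): the formula yields 0, φ is 1.
(E) fails at (0,0,0): the formula yields 0, φ is 1.
That leaves (C). Evaluating it on every row reproduces the table of φ exactly.

C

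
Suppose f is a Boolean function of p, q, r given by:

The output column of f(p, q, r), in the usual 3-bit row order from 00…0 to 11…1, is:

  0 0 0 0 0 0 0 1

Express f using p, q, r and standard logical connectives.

The output is 1 only when every input is 1 — the AND of all inputs.

f(p, q, r) = (p · q) · r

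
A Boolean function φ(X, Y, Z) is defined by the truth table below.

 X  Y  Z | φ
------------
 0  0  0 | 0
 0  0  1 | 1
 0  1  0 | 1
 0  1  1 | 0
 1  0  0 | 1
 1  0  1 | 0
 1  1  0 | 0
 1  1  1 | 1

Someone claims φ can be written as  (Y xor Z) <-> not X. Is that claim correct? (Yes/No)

Yes

Evaluate (Y xor Z) <-> not X on each row and compare to φ:
  X=0, Y=0, Z=0: formula gives 0, φ = 0 ✓
  X=0, Y=0, Z=1: formula gives 1, φ = 1 ✓
  X=0, Y=1, Z=0: formula gives 1, φ = 1 ✓
  X=0, Y=1, Z=1: formula gives 0, φ = 0 ✓
  X=1, Y=0, Z=0: formula gives 1, φ = 1 ✓
  … (the remaining 3 rows also agree.)
Every row agrees, so the formula is equivalent.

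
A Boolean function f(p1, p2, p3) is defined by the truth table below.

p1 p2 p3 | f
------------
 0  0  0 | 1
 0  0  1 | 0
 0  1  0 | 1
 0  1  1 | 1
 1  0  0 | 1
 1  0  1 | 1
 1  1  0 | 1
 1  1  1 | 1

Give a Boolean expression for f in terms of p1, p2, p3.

f(p1, p2, p3) = ¬((¬p1 ∧ ¬p2) ∧ p3)

f is 0 on exactly one input, (0,0,1), whose minterm is ¬p1·¬p2·p3. So f is the negation of that single conjunction.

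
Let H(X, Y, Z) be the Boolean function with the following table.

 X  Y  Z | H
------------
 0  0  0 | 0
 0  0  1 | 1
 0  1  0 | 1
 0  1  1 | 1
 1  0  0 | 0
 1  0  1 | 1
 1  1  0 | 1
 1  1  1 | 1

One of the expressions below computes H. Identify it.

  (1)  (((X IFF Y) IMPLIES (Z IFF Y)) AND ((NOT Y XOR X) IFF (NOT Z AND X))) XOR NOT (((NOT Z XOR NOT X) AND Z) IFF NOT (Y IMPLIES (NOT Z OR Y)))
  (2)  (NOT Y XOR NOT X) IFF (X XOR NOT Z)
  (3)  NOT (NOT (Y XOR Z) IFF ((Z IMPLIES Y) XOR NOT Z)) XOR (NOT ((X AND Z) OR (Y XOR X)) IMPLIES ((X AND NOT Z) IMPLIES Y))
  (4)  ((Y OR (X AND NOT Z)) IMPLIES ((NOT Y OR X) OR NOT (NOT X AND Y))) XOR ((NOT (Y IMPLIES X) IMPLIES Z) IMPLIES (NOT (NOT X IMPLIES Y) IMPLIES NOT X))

(1): at (0,1,1) it gives 0, but H = 1 — eliminated.
(2): at (0,1,1) it gives 0, but H = 1 — eliminated.
(4): at (0,0,1) it gives 0, but H = 1 — eliminated.
Only (3) survives; checking it on all 8 rows confirms it matches H.

3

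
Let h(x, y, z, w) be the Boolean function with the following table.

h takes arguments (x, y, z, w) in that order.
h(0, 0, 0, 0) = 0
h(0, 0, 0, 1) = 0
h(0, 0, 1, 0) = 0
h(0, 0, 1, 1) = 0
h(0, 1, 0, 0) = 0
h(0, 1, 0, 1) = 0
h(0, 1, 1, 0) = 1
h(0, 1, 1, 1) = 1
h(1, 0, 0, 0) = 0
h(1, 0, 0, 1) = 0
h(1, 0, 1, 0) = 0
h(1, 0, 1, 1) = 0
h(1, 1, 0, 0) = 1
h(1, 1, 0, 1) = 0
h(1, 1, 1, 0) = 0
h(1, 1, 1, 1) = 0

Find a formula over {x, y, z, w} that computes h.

h(x, y, z, w) = ((((NOT x AND y) AND z) AND NOT w) OR (((NOT x AND y) AND z) AND w)) OR (((x AND y) AND NOT z) AND NOT w)

Collect the rows where h=1 — (0,1,1,0), (0,1,1,1), (1,1,0,0) — and write one minterm per row: ¬x·y·z·¬w, ¬x·y·z·w, x·y·¬z·¬w. Their union (logical OR) reproduces the table exactly.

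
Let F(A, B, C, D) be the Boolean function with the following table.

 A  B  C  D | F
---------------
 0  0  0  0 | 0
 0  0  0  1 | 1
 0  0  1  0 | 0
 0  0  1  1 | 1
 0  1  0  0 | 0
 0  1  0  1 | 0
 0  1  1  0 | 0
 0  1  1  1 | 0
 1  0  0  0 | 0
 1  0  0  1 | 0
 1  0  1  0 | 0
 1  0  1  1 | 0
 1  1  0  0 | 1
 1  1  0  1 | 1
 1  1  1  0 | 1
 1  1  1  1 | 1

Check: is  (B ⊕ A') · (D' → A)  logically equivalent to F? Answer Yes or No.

Yes

Check the formula against F row by row:
  A=0, B=0, C=0, D=0: formula gives 0, F = 0 ✓
  A=0, B=0, C=0, D=1: formula gives 1, F = 1 ✓
  A=0, B=0, C=1, D=0: formula gives 0, F = 0 ✓
  A=0, B=0, C=1, D=1: formula gives 1, F = 1 ✓
  …and likewise for the remaining 12 rows.
No disagreement on any input; they are logically equivalent.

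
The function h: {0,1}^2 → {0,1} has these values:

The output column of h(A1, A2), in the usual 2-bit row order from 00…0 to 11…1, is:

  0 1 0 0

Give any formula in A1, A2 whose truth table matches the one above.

h(A1, A2) = A1' · A2

1 only at (0,1): NOT A1 AND A2.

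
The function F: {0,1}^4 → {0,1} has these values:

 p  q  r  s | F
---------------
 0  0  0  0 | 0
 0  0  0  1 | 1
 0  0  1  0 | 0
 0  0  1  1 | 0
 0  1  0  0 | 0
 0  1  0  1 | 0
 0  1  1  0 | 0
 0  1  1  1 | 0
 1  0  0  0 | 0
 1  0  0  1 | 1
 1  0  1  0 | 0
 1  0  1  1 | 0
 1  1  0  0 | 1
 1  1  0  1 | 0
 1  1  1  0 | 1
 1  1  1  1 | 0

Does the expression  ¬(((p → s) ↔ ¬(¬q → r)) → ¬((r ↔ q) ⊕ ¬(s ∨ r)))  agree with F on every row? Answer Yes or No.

Yes

Evaluate ¬(((p → s) ↔ ¬(¬q → r)) → ¬((r ↔ q) ⊕ ¬(s ∨ r))) on each row and compare to F:
  p=0, q=0, r=0, s=0: formula gives 0, F = 0 ✓
  p=0, q=0, r=0, s=1: formula gives 1, F = 1 ✓
  p=0, q=0, r=1, s=0: formula gives 0, F = 0 ✓
  p=0, q=0, r=1, s=1: formula gives 0, F = 0 ✓
  … (the remaining 12 rows also agree.)
Every row agrees, so the formula is equivalent.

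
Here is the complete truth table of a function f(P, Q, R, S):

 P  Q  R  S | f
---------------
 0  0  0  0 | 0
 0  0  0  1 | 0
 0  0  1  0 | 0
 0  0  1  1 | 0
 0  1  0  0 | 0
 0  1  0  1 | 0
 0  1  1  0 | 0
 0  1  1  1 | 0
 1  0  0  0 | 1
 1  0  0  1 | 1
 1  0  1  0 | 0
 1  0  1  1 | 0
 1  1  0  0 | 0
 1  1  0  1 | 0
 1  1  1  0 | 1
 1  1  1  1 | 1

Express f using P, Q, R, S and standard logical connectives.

The 1-rows are (1,0,0,0), (1,0,0,1), (1,1,1,0), (1,1,1,1). Each contributes one minterm — P·¬Q·¬R·¬S; P·¬Q·¬R·S; P·Q·R·¬S; P·Q·R·S — and their disjunction is a sum-of-products form of f.

f(P, Q, R, S) = (((((P ∧ ¬Q) ∧ ¬R) ∧ ¬S) ∨ (((P ∧ ¬Q) ∧ ¬R) ∧ S)) ∨ (((P ∧ Q) ∧ R) ∧ ¬S)) ∨ (((P ∧ Q) ∧ R) ∧ S)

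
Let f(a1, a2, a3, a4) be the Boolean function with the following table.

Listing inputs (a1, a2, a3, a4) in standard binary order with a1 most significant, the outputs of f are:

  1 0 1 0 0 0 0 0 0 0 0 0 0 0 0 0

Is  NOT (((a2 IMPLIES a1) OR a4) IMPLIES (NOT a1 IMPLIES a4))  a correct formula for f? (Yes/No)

Test each input against both f and the formula:
  a1=0, a2=0, a3=0, a4=0: formula gives 1, f = 1 ✓
  a1=0, a2=0, a3=0, a4=1: formula gives 0, f = 0 ✓
  a1=0, a2=0, a3=1, a4=0: formula gives 1, f = 1 ✓
  a1=0, a2=0, a3=1, a4=1: formula gives 0, f = 0 ✓
  …and likewise for the remaining 12 rows.
Every row agrees, so the formula is equivalent.

Yes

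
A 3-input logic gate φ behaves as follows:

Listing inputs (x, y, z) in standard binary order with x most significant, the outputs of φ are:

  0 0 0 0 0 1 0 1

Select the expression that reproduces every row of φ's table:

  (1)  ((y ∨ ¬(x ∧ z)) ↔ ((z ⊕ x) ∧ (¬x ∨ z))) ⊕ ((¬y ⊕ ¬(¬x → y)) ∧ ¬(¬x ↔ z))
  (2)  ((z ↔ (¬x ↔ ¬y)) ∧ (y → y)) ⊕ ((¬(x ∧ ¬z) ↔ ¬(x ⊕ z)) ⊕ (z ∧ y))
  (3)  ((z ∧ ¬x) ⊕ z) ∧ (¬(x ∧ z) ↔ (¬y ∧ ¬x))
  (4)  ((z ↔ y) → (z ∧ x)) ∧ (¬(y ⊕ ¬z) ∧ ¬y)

3

(1) disagrees with φ on (0,0,1) (formula → 1, table → 0); rule it out.
(2) disagrees with φ on (0,0,0) (formula → 1, table → 0); rule it out.
(4) disagrees with φ on (0,0,1) (formula → 1, table → 0); rule it out.
Only (3) survives; checking it on all 8 rows confirms it matches φ.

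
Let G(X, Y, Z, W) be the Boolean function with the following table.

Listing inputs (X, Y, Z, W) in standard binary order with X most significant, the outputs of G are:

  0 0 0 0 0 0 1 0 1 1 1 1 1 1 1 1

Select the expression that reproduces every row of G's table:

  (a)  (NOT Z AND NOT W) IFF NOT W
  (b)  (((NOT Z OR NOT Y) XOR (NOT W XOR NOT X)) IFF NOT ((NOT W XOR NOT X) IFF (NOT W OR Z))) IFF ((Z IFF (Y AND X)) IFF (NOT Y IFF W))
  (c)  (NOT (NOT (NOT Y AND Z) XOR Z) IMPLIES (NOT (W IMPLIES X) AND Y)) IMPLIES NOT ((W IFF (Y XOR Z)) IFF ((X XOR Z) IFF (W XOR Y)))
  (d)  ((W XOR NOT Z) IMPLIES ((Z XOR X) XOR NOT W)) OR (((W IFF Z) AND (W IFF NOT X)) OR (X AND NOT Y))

(a) fails at (0,0,0,0): the formula yields 1, G is 0.
(b) fails at (0,0,1,0): the formula yields 1, G is 0.
(d) fails at (0,0,0,0): the formula yields 1, G is 0.
(c) is the remaining candidate, and it agrees with G on all 16 inputs.

c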